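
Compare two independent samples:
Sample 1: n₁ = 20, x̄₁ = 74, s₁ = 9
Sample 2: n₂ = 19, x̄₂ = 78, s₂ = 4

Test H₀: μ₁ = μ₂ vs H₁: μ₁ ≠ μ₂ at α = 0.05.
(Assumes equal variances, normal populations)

Pooled variance: s²_p = [19×9² + 18×4²]/(37) = 49.3784
s_p = 7.0270
SE = s_p×√(1/n₁ + 1/n₂) = 7.0270×√(1/20 + 1/19) = 2.2512
t = (x̄₁ - x̄₂)/SE = (74 - 78)/2.2512 = -1.7768
df = 37, t-critical = ±2.026
Decision: fail to reject H₀

Answer: t = -1.7768, fail to reject H₀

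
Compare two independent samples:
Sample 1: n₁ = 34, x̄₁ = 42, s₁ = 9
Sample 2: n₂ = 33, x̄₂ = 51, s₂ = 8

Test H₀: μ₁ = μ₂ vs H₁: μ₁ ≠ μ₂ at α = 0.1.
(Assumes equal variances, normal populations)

Answer: t = -4.3215, reject H₀

Derivation:
Pooled variance: s²_p = [33×9² + 32×8²]/(65) = 72.6308
s_p = 8.5224
SE = s_p×√(1/n₁ + 1/n₂) = 8.5224×√(1/34 + 1/33) = 2.0826
t = (x̄₁ - x̄₂)/SE = (42 - 51)/2.0826 = -4.3215
df = 65, t-critical = ±1.669
Decision: reject H₀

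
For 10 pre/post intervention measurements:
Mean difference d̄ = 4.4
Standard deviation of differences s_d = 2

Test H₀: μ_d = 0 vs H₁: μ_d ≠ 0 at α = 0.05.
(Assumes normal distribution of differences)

df = n - 1 = 9
SE = s_d/√n = 2/√10 = 0.6325
t = d̄/SE = 4.4/0.6325 = 6.9565
Critical value: t_{0.025,9} = ±2.262
p-value ≈ 0.0001
Decision: reject H₀

Answer: t = 6.9565, reject H₀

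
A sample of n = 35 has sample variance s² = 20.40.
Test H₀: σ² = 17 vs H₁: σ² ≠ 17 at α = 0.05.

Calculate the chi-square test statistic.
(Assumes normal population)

df = n - 1 = 34
χ² = (n-1)s²/σ₀² = 34×20.40/17 = 40.8000
Critical values: χ²_{0.975,34} = 19.806, χ²_{0.025,34} = 51.966
Rejection region: χ² < 19.806 or χ² > 51.966
Decision: fail to reject H₀

Answer: χ² = 40.8000, fail to reject H₀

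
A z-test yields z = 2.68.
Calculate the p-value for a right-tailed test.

Answer: p-value ≈ 0.0037

Derivation:
For z = 2.68:
p = P(Z > 2.68) = 1 - Φ(2.68) = 0.0037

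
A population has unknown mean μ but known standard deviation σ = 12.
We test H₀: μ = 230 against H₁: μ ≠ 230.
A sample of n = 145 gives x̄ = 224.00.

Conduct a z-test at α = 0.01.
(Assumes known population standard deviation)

Standard error: SE = σ/√n = 12/√145 = 0.9965
z-statistic: z = (x̄ - μ₀)/SE = (224.00 - 230)/0.9965 = -6.0211
Critical value: ±2.576
p-value < 0.0001
Decision: reject H₀

Answer: z = -6.0211, reject H₀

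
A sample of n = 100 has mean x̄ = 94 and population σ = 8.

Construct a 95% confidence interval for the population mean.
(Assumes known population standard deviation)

Confidence level: 95%, α = 0.05
z_0.025 = 1.960
SE = σ/√n = 8/√100 = 0.8000
Margin of error = 1.960 × 0.8000 = 1.5680
CI: x̄ ± margin = 94 ± 1.5680
CI: (92.4320, 95.5680)

Answer: (92.4320, 95.5680)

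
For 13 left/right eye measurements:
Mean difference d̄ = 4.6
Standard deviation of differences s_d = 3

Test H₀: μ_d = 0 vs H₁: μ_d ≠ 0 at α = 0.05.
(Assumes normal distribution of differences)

df = n - 1 = 12
SE = s_d/√n = 3/√13 = 0.8321
t = d̄/SE = 4.6/0.8321 = 5.5282
Critical value: t_{0.025,12} = ±2.179
p-value ≈ 0.0001
Decision: reject H₀

Answer: t = 5.5282, reject H₀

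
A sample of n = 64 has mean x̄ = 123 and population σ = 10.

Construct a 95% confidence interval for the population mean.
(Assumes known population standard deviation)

Confidence level: 95%, α = 0.05
z_0.025 = 1.960
SE = σ/√n = 10/√64 = 1.2500
Margin of error = 1.960 × 1.2500 = 2.4500
CI: x̄ ± margin = 123 ± 2.4500
CI: (120.5500, 125.4500)

Answer: (120.5500, 125.4500)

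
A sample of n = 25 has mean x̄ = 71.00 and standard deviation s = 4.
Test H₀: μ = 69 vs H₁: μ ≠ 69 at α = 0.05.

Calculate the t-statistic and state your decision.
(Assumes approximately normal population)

df = n - 1 = 24
SE = s/√n = 4/√25 = 0.8000
t = (x̄ - μ₀)/SE = (71.00 - 69)/0.8000 = 2.5000
Critical value: t_{0.025,24} = ±2.064
p-value ≈ 0.0197
Decision: reject H₀

Answer: t = 2.5000, reject H₀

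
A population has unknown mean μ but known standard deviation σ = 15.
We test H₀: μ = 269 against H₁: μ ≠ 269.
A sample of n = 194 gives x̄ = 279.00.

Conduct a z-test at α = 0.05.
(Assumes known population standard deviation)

Standard error: SE = σ/√n = 15/√194 = 1.0769
z-statistic: z = (x̄ - μ₀)/SE = (279.00 - 269)/1.0769 = 9.2859
Critical value: ±1.960
p-value < 0.0001
Decision: reject H₀

Answer: z = 9.2859, reject H₀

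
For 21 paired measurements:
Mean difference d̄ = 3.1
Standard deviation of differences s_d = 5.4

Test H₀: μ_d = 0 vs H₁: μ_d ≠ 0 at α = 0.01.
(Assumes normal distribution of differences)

df = n - 1 = 20
SE = s_d/√n = 5.4/√21 = 1.1784
t = d̄/SE = 3.1/1.1784 = 2.6307
Critical value: t_{0.005,20} = ±2.845
p-value ≈ 0.0160
Decision: fail to reject H₀

Answer: t = 2.6307, fail to reject H₀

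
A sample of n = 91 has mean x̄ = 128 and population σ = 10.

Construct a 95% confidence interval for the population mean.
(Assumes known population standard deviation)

Confidence level: 95%, α = 0.05
z_0.025 = 1.960
SE = σ/√n = 10/√91 = 1.0483
Margin of error = 1.960 × 1.0483 = 2.0547
CI: x̄ ± margin = 128 ± 2.0547
CI: (125.9453, 130.0547)

Answer: (125.9453, 130.0547)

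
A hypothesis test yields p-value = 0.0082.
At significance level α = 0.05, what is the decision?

Compare p-value to α:
0.0082 < 0.05
Decision: reject H₀

Answer: reject H₀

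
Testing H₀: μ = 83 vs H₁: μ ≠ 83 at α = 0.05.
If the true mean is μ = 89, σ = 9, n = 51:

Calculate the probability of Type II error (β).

Answer: β ≈ 0.0025

Derivation:
SE = σ/√n = 9/√51 = 1.2603
Critical values: μ₀ ± z_0.025×SE = 83 ± 1.960×1.2603
Acceptance region: (80.5298, 85.4702)
Under H₁ (μ = 89): z_high = (85.4702 - 89)/1.2603 = -2.8008, z_low = (80.5298 - 89)/1.2603 = -6.7208
β = P(not reject | H₁) = Φ(-2.8008) - Φ(-6.7208) ≈ 0.0025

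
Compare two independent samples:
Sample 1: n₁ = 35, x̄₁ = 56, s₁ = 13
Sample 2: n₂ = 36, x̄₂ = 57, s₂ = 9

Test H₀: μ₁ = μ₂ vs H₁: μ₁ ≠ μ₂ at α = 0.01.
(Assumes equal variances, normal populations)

Answer: t = -0.3778, fail to reject H₀

Derivation:
Pooled variance: s²_p = [34×13² + 35×9²]/(69) = 124.3623
s_p = 11.1518
SE = s_p×√(1/n₁ + 1/n₂) = 11.1518×√(1/35 + 1/36) = 2.6472
t = (x̄₁ - x̄₂)/SE = (56 - 57)/2.6472 = -0.3778
df = 69, t-critical = ±2.649
Decision: fail to reject H₀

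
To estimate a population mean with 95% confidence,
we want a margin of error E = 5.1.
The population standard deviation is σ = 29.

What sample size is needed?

z_0.025 = 1.960
n = (z×σ/E)² = (1.960×29/5.1)²
n = 124.2132
Round up: n = 125

Answer: n = 125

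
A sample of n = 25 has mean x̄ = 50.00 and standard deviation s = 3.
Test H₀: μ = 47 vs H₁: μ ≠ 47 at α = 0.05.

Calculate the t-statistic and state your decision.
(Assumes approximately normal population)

Answer: t = 5.0000, reject H₀

Derivation:
df = n - 1 = 24
SE = s/√n = 3/√25 = 0.6000
t = (x̄ - μ₀)/SE = (50.00 - 47)/0.6000 = 5.0000
Critical value: t_{0.025,24} = ±2.064
p-value < 0.0001
Decision: reject H₀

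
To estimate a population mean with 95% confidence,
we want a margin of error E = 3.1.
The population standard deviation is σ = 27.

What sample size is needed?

z_0.025 = 1.960
n = (z×σ/E)² = (1.960×27/3.1)²
n = 291.4179
Round up: n = 292

Answer: n = 292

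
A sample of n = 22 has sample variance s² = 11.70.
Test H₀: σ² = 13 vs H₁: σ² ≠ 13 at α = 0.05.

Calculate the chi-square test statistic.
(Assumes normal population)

Answer: χ² = 18.9000, fail to reject H₀

Derivation:
df = n - 1 = 21
χ² = (n-1)s²/σ₀² = 21×11.70/13 = 18.9000
Critical values: χ²_{0.975,21} = 10.283, χ²_{0.025,21} = 35.479
Rejection region: χ² < 10.283 or χ² > 35.479
Decision: fail to reject H₀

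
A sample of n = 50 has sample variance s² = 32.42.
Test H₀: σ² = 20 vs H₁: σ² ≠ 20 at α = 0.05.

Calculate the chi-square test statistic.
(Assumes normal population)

Answer: χ² = 79.4290, reject H₀

Derivation:
df = n - 1 = 49
χ² = (n-1)s²/σ₀² = 49×32.42/20 = 79.4290
Critical values: χ²_{0.975,49} = 31.555, χ²_{0.025,49} = 70.222
Rejection region: χ² < 31.555 or χ² > 70.222
Decision: reject H₀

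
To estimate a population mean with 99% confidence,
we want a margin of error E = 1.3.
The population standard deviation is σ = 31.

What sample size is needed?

z_0.005 = 2.576
n = (z×σ/E)² = (2.576×31/1.3)²
n = 3773.3614
Round up: n = 3774

Answer: n = 3774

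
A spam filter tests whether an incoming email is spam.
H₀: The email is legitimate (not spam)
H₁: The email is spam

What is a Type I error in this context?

Answer: Marking a legitimate email as spam

Derivation:
Type I error: rejecting H₀ when it is actually true (false positive).
Type II error: failing to reject H₀ when H₁ is actually true (false negative).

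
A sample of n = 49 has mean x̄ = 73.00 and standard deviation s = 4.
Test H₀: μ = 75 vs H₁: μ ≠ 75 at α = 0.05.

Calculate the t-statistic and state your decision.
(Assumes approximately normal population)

Answer: t = -3.5002, reject H₀

Derivation:
df = n - 1 = 48
SE = s/√n = 4/√49 = 0.5714
t = (x̄ - μ₀)/SE = (73.00 - 75)/0.5714 = -3.5002
Critical value: t_{0.025,48} = ±2.011
p-value ≈ 0.0010
Decision: reject H₀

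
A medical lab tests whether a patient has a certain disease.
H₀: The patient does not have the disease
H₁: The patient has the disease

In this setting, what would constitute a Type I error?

Answer: Diagnosing a healthy patient as having the disease (false positive)

Derivation:
Type I error (α): Rejecting H₀ when H₀ is true
Type II error (β): Failing to reject H₀ when H₁ is true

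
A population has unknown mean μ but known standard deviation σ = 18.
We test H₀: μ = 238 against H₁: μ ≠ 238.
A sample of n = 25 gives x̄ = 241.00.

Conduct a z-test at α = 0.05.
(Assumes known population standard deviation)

Answer: z = 0.8333, fail to reject H₀

Derivation:
Standard error: SE = σ/√n = 18/√25 = 3.6000
z-statistic: z = (x̄ - μ₀)/SE = (241.00 - 238)/3.6000 = 0.8333
Critical value: ±1.960
p-value = 0.4047
Decision: fail to reject H₀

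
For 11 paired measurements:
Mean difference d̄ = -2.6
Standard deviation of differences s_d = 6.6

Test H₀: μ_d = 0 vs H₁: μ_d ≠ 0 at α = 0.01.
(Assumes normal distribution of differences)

Answer: t = -1.3065, fail to reject H₀

Derivation:
df = n - 1 = 10
SE = s_d/√n = 6.6/√11 = 1.9900
t = d̄/SE = -2.6/1.9900 = -1.3065
Critical value: t_{0.005,10} = ±3.169
p-value ≈ 0.2206
Decision: fail to reject H₀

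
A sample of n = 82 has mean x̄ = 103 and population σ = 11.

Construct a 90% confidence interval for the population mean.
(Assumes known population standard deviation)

Confidence level: 90%, α = 0.1
z_0.05 = 1.645
SE = σ/√n = 11/√82 = 1.2147
Margin of error = 1.645 × 1.2147 = 1.9982
CI: x̄ ± margin = 103 ± 1.9982
CI: (101.0018, 104.9982)

Answer: (101.0018, 104.9982)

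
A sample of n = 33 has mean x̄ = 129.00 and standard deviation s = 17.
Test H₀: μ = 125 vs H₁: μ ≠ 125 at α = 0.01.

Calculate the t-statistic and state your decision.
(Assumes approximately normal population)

df = n - 1 = 32
SE = s/√n = 17/√33 = 2.9593
t = (x̄ - μ₀)/SE = (129.00 - 125)/2.9593 = 1.3517
Critical value: t_{0.005,32} = ±2.738
p-value ≈ 0.1859
Decision: fail to reject H₀

Answer: t = 1.3517, fail to reject H₀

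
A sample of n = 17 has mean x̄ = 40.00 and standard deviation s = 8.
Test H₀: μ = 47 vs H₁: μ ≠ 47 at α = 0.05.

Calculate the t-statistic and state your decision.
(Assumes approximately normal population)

df = n - 1 = 16
SE = s/√n = 8/√17 = 1.9403
t = (x̄ - μ₀)/SE = (40.00 - 47)/1.9403 = -3.6077
Critical value: t_{0.025,16} = ±2.120
p-value ≈ 0.0024
Decision: reject H₀

Answer: t = -3.6077, reject H₀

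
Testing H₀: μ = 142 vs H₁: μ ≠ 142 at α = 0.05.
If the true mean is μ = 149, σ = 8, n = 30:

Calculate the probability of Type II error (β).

SE = σ/√n = 8/√30 = 1.4606
Critical values: μ₀ ± z_0.025×SE = 142 ± 1.960×1.4606
Acceptance region: (139.1372, 144.8628)
Under H₁ (μ = 149): z_high = (144.8628 - 149)/1.4606 = -2.8325, z_low = (139.1372 - 149)/1.4606 = -6.7526
β = P(not reject | H₁) = Φ(-2.8325) - Φ(-6.7526) ≈ 0.0023

Answer: β ≈ 0.0023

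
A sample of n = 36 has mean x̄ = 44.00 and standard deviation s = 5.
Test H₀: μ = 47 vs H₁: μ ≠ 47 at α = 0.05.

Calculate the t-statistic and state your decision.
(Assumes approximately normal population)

Answer: t = -3.6001, reject H₀

Derivation:
df = n - 1 = 35
SE = s/√n = 5/√36 = 0.8333
t = (x̄ - μ₀)/SE = (44.00 - 47)/0.8333 = -3.6001
Critical value: t_{0.025,35} = ±2.030
p-value ≈ 0.0010
Decision: reject H₀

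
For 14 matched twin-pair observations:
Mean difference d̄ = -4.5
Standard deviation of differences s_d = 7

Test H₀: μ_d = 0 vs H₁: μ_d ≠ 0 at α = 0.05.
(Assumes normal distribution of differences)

df = n - 1 = 13
SE = s_d/√n = 7/√14 = 1.8708
t = d̄/SE = -4.5/1.8708 = -2.4054
Critical value: t_{0.025,13} = ±2.160
p-value ≈ 0.0318
Decision: reject H₀

Answer: t = -2.4054, reject H₀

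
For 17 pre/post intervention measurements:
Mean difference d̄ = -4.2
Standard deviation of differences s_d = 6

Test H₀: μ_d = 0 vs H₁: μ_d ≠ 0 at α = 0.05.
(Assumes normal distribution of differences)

df = n - 1 = 16
SE = s_d/√n = 6/√17 = 1.4552
t = d̄/SE = -4.2/1.4552 = -2.8862
Critical value: t_{0.025,16} = ±2.120
p-value ≈ 0.0107
Decision: reject H₀

Answer: t = -2.8862, reject H₀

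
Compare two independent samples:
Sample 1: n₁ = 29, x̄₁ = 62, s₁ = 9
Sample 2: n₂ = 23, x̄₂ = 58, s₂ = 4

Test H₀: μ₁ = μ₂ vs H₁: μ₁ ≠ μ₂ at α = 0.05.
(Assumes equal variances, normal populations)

Pooled variance: s²_p = [28×9² + 22×4²]/(50) = 52.4000
s_p = 7.2388
SE = s_p×√(1/n₁ + 1/n₂) = 7.2388×√(1/29 + 1/23) = 2.0212
t = (x̄₁ - x̄₂)/SE = (62 - 58)/2.0212 = 1.9790
df = 50, t-critical = ±2.009
Decision: fail to reject H₀

Answer: t = 1.9790, fail to reject H₀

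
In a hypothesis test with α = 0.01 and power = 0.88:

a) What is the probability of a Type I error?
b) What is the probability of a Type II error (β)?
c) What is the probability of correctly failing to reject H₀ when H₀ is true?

Answer: a) 0.01, b) 0.12, c) 0.99

Derivation:
a) Type I error probability = α = 0.01
b) Power = P(reject H₀ | H₁ true) = 1 - β = 0.88, so Type II error probability = β = 1 - Power = 0.12
c) P(fail to reject H₀ | H₀ true) = 1 - α = 0.99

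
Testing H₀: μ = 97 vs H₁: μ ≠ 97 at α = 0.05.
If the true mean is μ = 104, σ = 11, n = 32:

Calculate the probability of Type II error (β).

SE = σ/√n = 11/√32 = 1.9445
Critical values: μ₀ ± z_0.025×SE = 97 ± 1.960×1.9445
Acceptance region: (93.1888, 100.8112)
Under H₁ (μ = 104): z_high = (100.8112 - 104)/1.9445 = -1.6399, z_low = (93.1888 - 104)/1.9445 = -5.5599
β = P(not reject | H₁) = Φ(-1.6399) - Φ(-5.5599) ≈ 0.0505

Answer: β ≈ 0.0505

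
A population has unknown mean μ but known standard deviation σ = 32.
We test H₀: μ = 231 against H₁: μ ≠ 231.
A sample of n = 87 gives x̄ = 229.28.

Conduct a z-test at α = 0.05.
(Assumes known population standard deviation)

Standard error: SE = σ/√n = 32/√87 = 3.4308
z-statistic: z = (x̄ - μ₀)/SE = (229.28 - 231)/3.4308 = -0.5013
Critical value: ±1.960
p-value = 0.6162
Decision: fail to reject H₀

Answer: z = -0.5013, fail to reject H₀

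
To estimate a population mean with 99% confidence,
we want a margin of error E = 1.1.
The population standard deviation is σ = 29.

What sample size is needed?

Answer: n = 4613

Derivation:
z_0.005 = 2.576
n = (z×σ/E)² = (2.576×29/1.1)²
n = 4612.1385
Round up: n = 4613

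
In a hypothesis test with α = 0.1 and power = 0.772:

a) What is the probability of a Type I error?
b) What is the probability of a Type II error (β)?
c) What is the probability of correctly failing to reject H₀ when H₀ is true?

a) Type I error probability = α = 0.1
b) Power = P(reject H₀ | H₁ true) = 1 - β = 0.772, so Type II error probability = β = 1 - Power = 0.228
c) P(fail to reject H₀ | H₀ true) = 1 - α = 0.9

Answer: a) 0.1, b) 0.228, c) 0.9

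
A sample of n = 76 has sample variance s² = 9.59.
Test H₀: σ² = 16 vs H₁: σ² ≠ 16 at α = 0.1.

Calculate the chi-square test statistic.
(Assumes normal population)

df = n - 1 = 75
χ² = (n-1)s²/σ₀² = 75×9.59/16 = 44.9531
Critical values: χ²_{0.95,75} = 56.054, χ²_{0.05,75} = 96.217
Rejection region: χ² < 56.054 or χ² > 96.217
Decision: reject H₀

Answer: χ² = 44.9531, reject H₀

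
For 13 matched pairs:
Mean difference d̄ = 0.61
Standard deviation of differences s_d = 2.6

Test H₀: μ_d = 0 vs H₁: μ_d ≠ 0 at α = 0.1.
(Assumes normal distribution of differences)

df = n - 1 = 12
SE = s_d/√n = 2.6/√13 = 0.7211
t = d̄/SE = 0.61/0.7211 = 0.8459
Critical value: t_{0.05,12} = ±1.782
p-value ≈ 0.4142
Decision: fail to reject H₀

Answer: t = 0.8459, fail to reject H₀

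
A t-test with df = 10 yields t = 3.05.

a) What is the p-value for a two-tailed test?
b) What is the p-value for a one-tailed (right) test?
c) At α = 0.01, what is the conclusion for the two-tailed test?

Answer: a) 0.0123, b) 0.0061, c) fail to reject H₀

Derivation:
Using t-distribution with df = 10:
a) Two-tailed: p = 2×P(T > 3.05) = 0.0123
b) One-tailed: p = P(T > 3.05) = 0.0061
c) 0.0123 ≥ 0.01, fail to reject H₀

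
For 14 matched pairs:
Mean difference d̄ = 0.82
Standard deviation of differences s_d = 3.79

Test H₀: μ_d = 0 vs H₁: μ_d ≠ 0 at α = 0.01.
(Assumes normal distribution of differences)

df = n - 1 = 13
SE = s_d/√n = 3.79/√14 = 1.0129
t = d̄/SE = 0.82/1.0129 = 0.8096
Critical value: t_{0.005,13} = ±3.012
p-value ≈ 0.4327
Decision: fail to reject H₀

Answer: t = 0.8096, fail to reject H₀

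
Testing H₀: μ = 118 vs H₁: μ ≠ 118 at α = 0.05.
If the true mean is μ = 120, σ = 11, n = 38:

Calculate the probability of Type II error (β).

Answer: β ≈ 0.7983

Derivation:
SE = σ/√n = 11/√38 = 1.7844
Critical values: μ₀ ± z_0.025×SE = 118 ± 1.960×1.7844
Acceptance region: (114.5026, 121.4974)
Under H₁ (μ = 120): z_high = (121.4974 - 120)/1.7844 = 0.8392, z_low = (114.5026 - 120)/1.7844 = -3.0808
β = P(not reject | H₁) = Φ(0.8392) - Φ(-3.0808) ≈ 0.7983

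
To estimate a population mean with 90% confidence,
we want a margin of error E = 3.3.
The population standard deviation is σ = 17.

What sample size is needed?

Answer: n = 72

Derivation:
z_0.05 = 1.645
n = (z×σ/E)² = (1.645×17/3.3)²
n = 71.8128
Round up: n = 72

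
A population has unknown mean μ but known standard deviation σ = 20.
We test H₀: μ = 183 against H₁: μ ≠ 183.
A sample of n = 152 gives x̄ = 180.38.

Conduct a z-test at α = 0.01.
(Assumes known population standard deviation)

Standard error: SE = σ/√n = 20/√152 = 1.6222
z-statistic: z = (x̄ - μ₀)/SE = (180.38 - 183)/1.6222 = -1.6151
Critical value: ±2.576
p-value = 0.1063
Decision: fail to reject H₀

Answer: z = -1.6151, fail to reject H₀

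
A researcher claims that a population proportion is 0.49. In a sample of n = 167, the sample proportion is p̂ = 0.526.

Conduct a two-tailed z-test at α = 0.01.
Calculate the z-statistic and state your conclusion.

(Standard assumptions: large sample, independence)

H₀: p = 0.49, H₁: p ≠ 0.49
Standard error: SE = √(p₀(1-p₀)/n) = √(0.49×0.51/167) = 0.038683
z-statistic: z = (p̂ - p₀)/SE = (0.526 - 0.49)/0.038683 = 0.9306
Critical value: z_0.005 = ±2.576
p-value = 0.3521
Decision: fail to reject H₀ at α = 0.01

Answer: z = 0.9306, fail to reject H₀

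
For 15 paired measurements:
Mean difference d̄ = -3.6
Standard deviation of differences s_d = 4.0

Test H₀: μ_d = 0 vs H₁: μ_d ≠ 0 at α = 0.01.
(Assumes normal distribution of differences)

df = n - 1 = 14
SE = s_d/√n = 4.0/√15 = 1.0328
t = d̄/SE = -3.6/1.0328 = -3.4857
Critical value: t_{0.005,14} = ±2.977
p-value ≈ 0.0036
Decision: reject H₀

Answer: t = -3.4857, reject H₀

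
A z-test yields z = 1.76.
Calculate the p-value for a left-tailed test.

For z = 1.76:
p = P(Z < 1.76) = Φ(1.76) = 0.9608

Answer: p-value ≈ 0.9608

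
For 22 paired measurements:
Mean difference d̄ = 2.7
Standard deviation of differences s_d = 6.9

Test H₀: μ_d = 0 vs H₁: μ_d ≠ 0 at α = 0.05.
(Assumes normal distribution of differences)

df = n - 1 = 21
SE = s_d/√n = 6.9/√22 = 1.4711
t = d̄/SE = 2.7/1.4711 = 1.8354
Critical value: t_{0.025,21} = ±2.080
p-value ≈ 0.0807
Decision: fail to reject H₀

Answer: t = 1.8354, fail to reject H₀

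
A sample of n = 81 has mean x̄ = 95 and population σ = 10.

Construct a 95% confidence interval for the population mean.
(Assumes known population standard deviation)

Answer: (92.8222, 97.1778)

Derivation:
Confidence level: 95%, α = 0.05
z_0.025 = 1.960
SE = σ/√n = 10/√81 = 1.1111
Margin of error = 1.960 × 1.1111 = 2.1778
CI: x̄ ± margin = 95 ± 2.1778
CI: (92.8222, 97.1778)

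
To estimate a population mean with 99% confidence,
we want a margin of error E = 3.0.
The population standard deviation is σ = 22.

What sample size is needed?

z_0.005 = 2.576
n = (z×σ/E)² = (2.576×22/3.0)²
n = 356.8573
Round up: n = 357

Answer: n = 357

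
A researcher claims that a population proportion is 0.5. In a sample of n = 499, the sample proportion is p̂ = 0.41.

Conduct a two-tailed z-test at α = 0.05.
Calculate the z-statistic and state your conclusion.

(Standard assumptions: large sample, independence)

H₀: p = 0.5, H₁: p ≠ 0.5
Standard error: SE = √(p₀(1-p₀)/n) = √(0.5×0.5/499) = 0.022383
z-statistic: z = (p̂ - p₀)/SE = (0.41 - 0.5)/0.022383 = -4.0209
Critical value: z_0.025 = ±1.960
p-value = 0.0001
Decision: reject H₀ at α = 0.05

Answer: z = -4.0209, reject H₀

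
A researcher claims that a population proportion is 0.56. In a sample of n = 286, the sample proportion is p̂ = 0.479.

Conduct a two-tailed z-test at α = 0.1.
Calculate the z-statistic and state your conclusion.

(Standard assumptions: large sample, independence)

Answer: z = -2.7596, reject H₀

Derivation:
H₀: p = 0.56, H₁: p ≠ 0.56
Standard error: SE = √(p₀(1-p₀)/n) = √(0.56×0.44/286) = 0.029352
z-statistic: z = (p̂ - p₀)/SE = (0.479 - 0.56)/0.029352 = -2.7596
Critical value: z_0.05 = ±1.645
p-value = 0.0058
Decision: reject H₀ at α = 0.1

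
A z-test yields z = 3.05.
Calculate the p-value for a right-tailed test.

For z = 3.05:
p = P(Z > 3.05) = 1 - Φ(3.05) = 0.0011

Answer: p-value ≈ 0.0011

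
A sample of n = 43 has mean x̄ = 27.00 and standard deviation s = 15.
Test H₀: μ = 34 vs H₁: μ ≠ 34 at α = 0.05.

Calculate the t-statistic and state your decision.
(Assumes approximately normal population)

df = n - 1 = 42
SE = s/√n = 15/√43 = 2.2875
t = (x̄ - μ₀)/SE = (27.00 - 34)/2.2875 = -3.0601
Critical value: t_{0.025,42} = ±2.018
p-value ≈ 0.0038
Decision: reject H₀

Answer: t = -3.0601, reject H₀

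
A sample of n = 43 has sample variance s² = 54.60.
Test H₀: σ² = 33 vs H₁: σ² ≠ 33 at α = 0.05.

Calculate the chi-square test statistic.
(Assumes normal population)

df = n - 1 = 42
χ² = (n-1)s²/σ₀² = 42×54.60/33 = 69.4909
Critical values: χ²_{0.975,42} = 25.999, χ²_{0.025,42} = 61.777
Rejection region: χ² < 25.999 or χ² > 61.777
Decision: reject H₀

Answer: χ² = 69.4909, reject H₀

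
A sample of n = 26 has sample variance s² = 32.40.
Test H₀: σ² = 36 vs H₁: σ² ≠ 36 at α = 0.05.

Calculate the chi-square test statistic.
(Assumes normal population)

Answer: χ² = 22.5000, fail to reject H₀

Derivation:
df = n - 1 = 25
χ² = (n-1)s²/σ₀² = 25×32.40/36 = 22.5000
Critical values: χ²_{0.975,25} = 13.120, χ²_{0.025,25} = 40.646
Rejection region: χ² < 13.120 or χ² > 40.646
Decision: fail to reject H₀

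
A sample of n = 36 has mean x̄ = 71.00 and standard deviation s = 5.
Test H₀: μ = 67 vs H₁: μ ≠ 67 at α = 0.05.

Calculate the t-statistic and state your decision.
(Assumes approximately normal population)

Answer: t = 4.8002, reject H₀

Derivation:
df = n - 1 = 35
SE = s/√n = 5/√36 = 0.8333
t = (x̄ - μ₀)/SE = (71.00 - 67)/0.8333 = 4.8002
Critical value: t_{0.025,35} = ±2.030
p-value < 0.0001
Decision: reject H₀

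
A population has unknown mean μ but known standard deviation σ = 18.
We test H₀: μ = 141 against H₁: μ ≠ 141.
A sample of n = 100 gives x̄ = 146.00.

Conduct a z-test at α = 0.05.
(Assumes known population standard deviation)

Answer: z = 2.7778, reject H₀

Derivation:
Standard error: SE = σ/√n = 18/√100 = 1.8000
z-statistic: z = (x̄ - μ₀)/SE = (146.00 - 141)/1.8000 = 2.7778
Critical value: ±1.960
p-value = 0.0055
Decision: reject H₀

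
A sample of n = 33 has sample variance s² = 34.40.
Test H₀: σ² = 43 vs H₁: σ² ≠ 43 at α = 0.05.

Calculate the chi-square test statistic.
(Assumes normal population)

df = n - 1 = 32
χ² = (n-1)s²/σ₀² = 32×34.40/43 = 25.6000
Critical values: χ²_{0.975,32} = 18.291, χ²_{0.025,32} = 49.480
Rejection region: χ² < 18.291 or χ² > 49.480
Decision: fail to reject H₀

Answer: χ² = 25.6000, fail to reject H₀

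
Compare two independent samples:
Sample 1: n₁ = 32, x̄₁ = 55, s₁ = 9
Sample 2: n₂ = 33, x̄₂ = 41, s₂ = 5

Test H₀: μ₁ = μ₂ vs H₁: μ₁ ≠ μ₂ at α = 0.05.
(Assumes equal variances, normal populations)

Answer: t = 7.7838, reject H₀

Derivation:
Pooled variance: s²_p = [31×9² + 32×5²]/(63) = 52.5556
s_p = 7.2495
SE = s_p×√(1/n₁ + 1/n₂) = 7.2495×√(1/32 + 1/33) = 1.7986
t = (x̄₁ - x̄₂)/SE = (55 - 41)/1.7986 = 7.7838
df = 63, t-critical = ±1.998
Decision: reject H₀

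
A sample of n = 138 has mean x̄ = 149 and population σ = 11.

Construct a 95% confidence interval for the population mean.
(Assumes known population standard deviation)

Answer: (147.1647, 150.8353)

Derivation:
Confidence level: 95%, α = 0.05
z_0.025 = 1.960
SE = σ/√n = 11/√138 = 0.9364
Margin of error = 1.960 × 0.9364 = 1.8353
CI: x̄ ± margin = 149 ± 1.8353
CI: (147.1647, 150.8353)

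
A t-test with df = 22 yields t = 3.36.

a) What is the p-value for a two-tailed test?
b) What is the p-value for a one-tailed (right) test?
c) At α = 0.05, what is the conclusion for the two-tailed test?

Using t-distribution with df = 22:
a) Two-tailed: p = 2×P(T > 3.36) = 0.0028
b) One-tailed: p = P(T > 3.36) = 0.0014
c) 0.0028 < 0.05, reject H₀

Answer: a) 0.0028, b) 0.0014, c) reject H₀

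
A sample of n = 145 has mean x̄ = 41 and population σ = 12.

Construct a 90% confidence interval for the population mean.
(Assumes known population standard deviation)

Answer: (39.3608, 42.6392)

Derivation:
Confidence level: 90%, α = 0.1
z_0.05 = 1.645
SE = σ/√n = 12/√145 = 0.9965
Margin of error = 1.645 × 0.9965 = 1.6392
CI: x̄ ± margin = 41 ± 1.6392
CI: (39.3608, 42.6392)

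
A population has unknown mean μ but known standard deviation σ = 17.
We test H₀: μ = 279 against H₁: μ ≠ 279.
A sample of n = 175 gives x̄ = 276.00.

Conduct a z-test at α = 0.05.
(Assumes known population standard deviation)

Standard error: SE = σ/√n = 17/√175 = 1.2851
z-statistic: z = (x̄ - μ₀)/SE = (276.00 - 279)/1.2851 = -2.3344
Critical value: ±1.960
p-value = 0.0196
Decision: reject H₀

Answer: z = -2.3344, reject H₀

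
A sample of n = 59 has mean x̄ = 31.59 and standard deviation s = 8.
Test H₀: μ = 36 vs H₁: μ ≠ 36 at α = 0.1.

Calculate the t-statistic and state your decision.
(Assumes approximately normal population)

Answer: t = -4.2343, reject H₀

Derivation:
df = n - 1 = 58
SE = s/√n = 8/√59 = 1.0415
t = (x̄ - μ₀)/SE = (31.59 - 36)/1.0415 = -4.2343
Critical value: t_{0.05,58} = ±1.672
p-value ≈ 0.0001
Decision: reject H₀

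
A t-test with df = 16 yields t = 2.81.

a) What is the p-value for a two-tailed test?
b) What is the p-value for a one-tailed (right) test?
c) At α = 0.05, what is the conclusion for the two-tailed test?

Using t-distribution with df = 16:
a) Two-tailed: p = 2×P(T > 2.81) = 0.0126
b) One-tailed: p = P(T > 2.81) = 0.0063
c) 0.0126 < 0.05, reject H₀

Answer: a) 0.0126, b) 0.0063, c) reject H₀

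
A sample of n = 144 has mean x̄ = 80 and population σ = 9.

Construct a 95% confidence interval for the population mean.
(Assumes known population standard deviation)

Answer: (78.5300, 81.4700)

Derivation:
Confidence level: 95%, α = 0.05
z_0.025 = 1.960
SE = σ/√n = 9/√144 = 0.7500
Margin of error = 1.960 × 0.7500 = 1.4700
CI: x̄ ± margin = 80 ± 1.4700
CI: (78.5300, 81.4700)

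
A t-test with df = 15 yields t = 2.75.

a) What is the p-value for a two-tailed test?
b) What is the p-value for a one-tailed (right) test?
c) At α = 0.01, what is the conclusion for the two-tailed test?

Answer: a) 0.0149, b) 0.0074, c) fail to reject H₀

Derivation:
Using t-distribution with df = 15:
a) Two-tailed: p = 2×P(T > 2.75) = 0.0149
b) One-tailed: p = P(T > 2.75) = 0.0074
c) 0.0149 ≥ 0.01, fail to reject H₀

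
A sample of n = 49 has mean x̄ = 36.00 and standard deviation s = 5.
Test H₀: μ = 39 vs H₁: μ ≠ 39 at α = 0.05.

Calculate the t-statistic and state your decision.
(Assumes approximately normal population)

df = n - 1 = 48
SE = s/√n = 5/√49 = 0.7143
t = (x̄ - μ₀)/SE = (36.00 - 39)/0.7143 = -4.1999
Critical value: t_{0.025,48} = ±2.011
p-value ≈ 0.0001
Decision: reject H₀

Answer: t = -4.1999, reject H₀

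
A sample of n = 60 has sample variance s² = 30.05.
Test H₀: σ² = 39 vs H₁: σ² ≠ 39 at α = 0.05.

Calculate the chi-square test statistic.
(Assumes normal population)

df = n - 1 = 59
χ² = (n-1)s²/σ₀² = 59×30.05/39 = 45.4603
Critical values: χ²_{0.975,59} = 39.662, χ²_{0.025,59} = 82.117
Rejection region: χ² < 39.662 or χ² > 82.117
Decision: fail to reject H₀

Answer: χ² = 45.4603, fail to reject H₀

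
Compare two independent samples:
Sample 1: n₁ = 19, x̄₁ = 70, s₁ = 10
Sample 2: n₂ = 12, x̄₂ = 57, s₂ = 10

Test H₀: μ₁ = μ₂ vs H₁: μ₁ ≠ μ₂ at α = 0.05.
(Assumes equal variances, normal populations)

Pooled variance: s²_p = [18×10² + 11×10²]/(29) = 100.0000
s_p = 10.0000
SE = s_p×√(1/n₁ + 1/n₂) = 10.0000×√(1/19 + 1/12) = 3.6873
t = (x̄₁ - x̄₂)/SE = (70 - 57)/3.6873 = 3.5256
df = 29, t-critical = ±2.045
Decision: reject H₀

Answer: t = 3.5256, reject H₀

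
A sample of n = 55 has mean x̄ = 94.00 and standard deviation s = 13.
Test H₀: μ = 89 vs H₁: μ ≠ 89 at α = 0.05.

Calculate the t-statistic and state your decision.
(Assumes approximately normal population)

Answer: t = 2.8524, reject H₀

Derivation:
df = n - 1 = 54
SE = s/√n = 13/√55 = 1.7529
t = (x̄ - μ₀)/SE = (94.00 - 89)/1.7529 = 2.8524
Critical value: t_{0.025,54} = ±2.005
p-value ≈ 0.0061
Decision: reject H₀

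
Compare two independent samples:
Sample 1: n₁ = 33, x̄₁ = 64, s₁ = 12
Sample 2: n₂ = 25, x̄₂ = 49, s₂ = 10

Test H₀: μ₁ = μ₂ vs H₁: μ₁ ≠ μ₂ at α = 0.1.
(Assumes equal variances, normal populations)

Pooled variance: s²_p = [32×12² + 24×10²]/(56) = 125.1429
s_p = 11.1867
SE = s_p×√(1/n₁ + 1/n₂) = 11.1867×√(1/33 + 1/25) = 2.9661
t = (x̄₁ - x̄₂)/SE = (64 - 49)/2.9661 = 5.0571
df = 56, t-critical = ±1.673
Decision: reject H₀

Answer: t = 5.0571, reject H₀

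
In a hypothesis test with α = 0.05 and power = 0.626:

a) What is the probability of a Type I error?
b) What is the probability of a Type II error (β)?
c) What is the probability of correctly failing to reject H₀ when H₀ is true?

a) Type I error probability = α = 0.05
b) Power = P(reject H₀ | H₁ true) = 1 - β = 0.626, so Type II error probability = β = 1 - Power = 0.374
c) P(fail to reject H₀ | H₀ true) = 1 - α = 0.95

Answer: a) 0.05, b) 0.374, c) 0.95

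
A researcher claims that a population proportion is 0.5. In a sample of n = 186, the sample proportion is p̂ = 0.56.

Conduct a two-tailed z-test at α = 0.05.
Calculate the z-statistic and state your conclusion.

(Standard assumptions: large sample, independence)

Answer: z = 1.6366, fail to reject H₀

Derivation:
H₀: p = 0.5, H₁: p ≠ 0.5
Standard error: SE = √(p₀(1-p₀)/n) = √(0.5×0.5/186) = 0.036662
z-statistic: z = (p̂ - p₀)/SE = (0.56 - 0.5)/0.036662 = 1.6366
Critical value: z_0.025 = ±1.960
p-value = 0.1017
Decision: fail to reject H₀ at α = 0.05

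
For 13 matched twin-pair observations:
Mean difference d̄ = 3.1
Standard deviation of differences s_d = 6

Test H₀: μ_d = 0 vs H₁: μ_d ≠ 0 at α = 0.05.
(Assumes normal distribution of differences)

Answer: t = 1.8629, fail to reject H₀

Derivation:
df = n - 1 = 12
SE = s_d/√n = 6/√13 = 1.6641
t = d̄/SE = 3.1/1.6641 = 1.8629
Critical value: t_{0.025,12} = ±2.179
p-value ≈ 0.0871
Decision: fail to reject H₀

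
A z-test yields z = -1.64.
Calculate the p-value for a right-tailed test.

Answer: p-value ≈ 0.9495

Derivation:
For z = -1.64:
p = P(Z > -1.64) = 1 - Φ(-1.64) = 0.9495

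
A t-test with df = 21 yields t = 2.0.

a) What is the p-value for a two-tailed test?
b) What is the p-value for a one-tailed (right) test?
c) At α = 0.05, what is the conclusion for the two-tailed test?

Answer: a) 0.0586, b) 0.0293, c) fail to reject H₀

Derivation:
Using t-distribution with df = 21:
a) Two-tailed: p = 2×P(T > 2.0) = 0.0586
b) One-tailed: p = P(T > 2.0) = 0.0293
c) 0.0586 ≥ 0.05, fail to reject H₀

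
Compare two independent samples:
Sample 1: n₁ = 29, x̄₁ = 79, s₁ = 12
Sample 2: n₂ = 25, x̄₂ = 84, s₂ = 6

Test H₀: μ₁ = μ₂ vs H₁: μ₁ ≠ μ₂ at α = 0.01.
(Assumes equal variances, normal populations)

Pooled variance: s²_p = [28×12² + 24×6²]/(52) = 94.1538
s_p = 9.7033
SE = s_p×√(1/n₁ + 1/n₂) = 9.7033×√(1/29 + 1/25) = 2.6482
t = (x̄₁ - x̄₂)/SE = (79 - 84)/2.6482 = -1.8881
df = 52, t-critical = ±2.674
Decision: fail to reject H₀

Answer: t = -1.8881, fail to reject H₀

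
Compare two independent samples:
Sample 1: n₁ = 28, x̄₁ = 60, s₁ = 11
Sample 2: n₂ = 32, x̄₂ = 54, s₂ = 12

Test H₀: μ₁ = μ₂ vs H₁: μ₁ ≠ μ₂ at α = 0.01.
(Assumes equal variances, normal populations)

Answer: t = 2.0083, fail to reject H₀

Derivation:
Pooled variance: s²_p = [27×11² + 31×12²]/(58) = 133.2931
s_p = 11.5453
SE = s_p×√(1/n₁ + 1/n₂) = 11.5453×√(1/28 + 1/32) = 2.9876
t = (x̄₁ - x̄₂)/SE = (60 - 54)/2.9876 = 2.0083
df = 58, t-critical = ±2.663
Decision: fail to reject H₀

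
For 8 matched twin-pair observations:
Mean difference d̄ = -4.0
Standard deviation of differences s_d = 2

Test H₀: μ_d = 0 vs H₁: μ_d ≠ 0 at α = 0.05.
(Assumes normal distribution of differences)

Answer: t = -5.6569, reject H₀

Derivation:
df = n - 1 = 7
SE = s_d/√n = 2/√8 = 0.7071
t = d̄/SE = -4.0/0.7071 = -5.6569
Critical value: t_{0.025,7} = ±2.365
p-value ≈ 0.0008
Decision: reject H₀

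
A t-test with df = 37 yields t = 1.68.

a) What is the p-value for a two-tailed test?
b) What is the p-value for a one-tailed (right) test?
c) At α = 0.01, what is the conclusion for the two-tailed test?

Using t-distribution with df = 37:
a) Two-tailed: p = 2×P(T > 1.68) = 0.1014
b) One-tailed: p = P(T > 1.68) = 0.0507
c) 0.1014 ≥ 0.01, fail to reject H₀

Answer: a) 0.1014, b) 0.0507, c) fail to reject H₀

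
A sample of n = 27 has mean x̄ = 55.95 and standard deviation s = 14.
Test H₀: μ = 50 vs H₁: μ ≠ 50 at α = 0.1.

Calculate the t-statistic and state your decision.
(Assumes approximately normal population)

Answer: t = 2.2084, reject H₀

Derivation:
df = n - 1 = 26
SE = s/√n = 14/√27 = 2.6943
t = (x̄ - μ₀)/SE = (55.95 - 50)/2.6943 = 2.2084
Critical value: t_{0.05,26} = ±1.706
p-value ≈ 0.0362
Decision: reject H₀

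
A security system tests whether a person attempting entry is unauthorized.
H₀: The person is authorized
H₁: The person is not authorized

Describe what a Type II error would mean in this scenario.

A Type I error (probability α) occurs when we reject a true H₀.
A Type II error (probability β) occurs when we fail to reject a false H₀.

Answer: Granting entry to an unauthorized person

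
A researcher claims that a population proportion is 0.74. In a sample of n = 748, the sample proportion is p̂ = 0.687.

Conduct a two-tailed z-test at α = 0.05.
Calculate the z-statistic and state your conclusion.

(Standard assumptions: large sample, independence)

H₀: p = 0.74, H₁: p ≠ 0.74
Standard error: SE = √(p₀(1-p₀)/n) = √(0.74×0.26/748) = 0.016038
z-statistic: z = (p̂ - p₀)/SE = (0.687 - 0.74)/0.016038 = -3.3047
Critical value: z_0.025 = ±1.960
p-value = 0.0010
Decision: reject H₀ at α = 0.05

Answer: z = -3.3047, reject H₀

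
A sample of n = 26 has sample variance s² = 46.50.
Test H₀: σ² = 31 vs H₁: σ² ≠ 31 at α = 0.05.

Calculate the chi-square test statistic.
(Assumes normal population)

Answer: χ² = 37.5000, fail to reject H₀

Derivation:
df = n - 1 = 25
χ² = (n-1)s²/σ₀² = 25×46.50/31 = 37.5000
Critical values: χ²_{0.975,25} = 13.120, χ²_{0.025,25} = 40.646
Rejection region: χ² < 13.120 or χ² > 40.646
Decision: fail to reject H₀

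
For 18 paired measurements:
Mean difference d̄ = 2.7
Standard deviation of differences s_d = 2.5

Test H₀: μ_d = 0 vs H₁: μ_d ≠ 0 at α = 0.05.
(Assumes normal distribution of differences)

Answer: t = 4.5817, reject H₀

Derivation:
df = n - 1 = 17
SE = s_d/√n = 2.5/√18 = 0.5893
t = d̄/SE = 2.7/0.5893 = 4.5817
Critical value: t_{0.025,17} = ±2.110
p-value ≈ 0.0003
Decision: reject H₀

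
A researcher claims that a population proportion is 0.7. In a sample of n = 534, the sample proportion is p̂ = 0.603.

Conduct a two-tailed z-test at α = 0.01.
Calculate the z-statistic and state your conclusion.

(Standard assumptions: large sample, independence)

Answer: z = -4.8913, reject H₀

Derivation:
H₀: p = 0.7, H₁: p ≠ 0.7
Standard error: SE = √(p₀(1-p₀)/n) = √(0.7×0.3/534) = 0.019831
z-statistic: z = (p̂ - p₀)/SE = (0.603 - 0.7)/0.019831 = -4.8913
Critical value: z_0.005 = ±2.576
p-value < 0.0001
Decision: reject H₀ at α = 0.01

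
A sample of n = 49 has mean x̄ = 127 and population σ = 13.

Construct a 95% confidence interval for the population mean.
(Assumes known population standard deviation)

Answer: (123.3601, 130.6399)

Derivation:
Confidence level: 95%, α = 0.05
z_0.025 = 1.960
SE = σ/√n = 13/√49 = 1.8571
Margin of error = 1.960 × 1.8571 = 3.6399
CI: x̄ ± margin = 127 ± 3.6399
CI: (123.3601, 130.6399)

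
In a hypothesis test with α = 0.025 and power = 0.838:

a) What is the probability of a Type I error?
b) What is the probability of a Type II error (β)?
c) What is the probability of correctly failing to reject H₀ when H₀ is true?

a) Type I error probability = α = 0.025
b) Power = P(reject H₀ | H₁ true) = 1 - β = 0.838, so Type II error probability = β = 1 - Power = 0.162
c) P(fail to reject H₀ | H₀ true) = 1 - α = 0.975

Answer: a) 0.025, b) 0.162, c) 0.975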